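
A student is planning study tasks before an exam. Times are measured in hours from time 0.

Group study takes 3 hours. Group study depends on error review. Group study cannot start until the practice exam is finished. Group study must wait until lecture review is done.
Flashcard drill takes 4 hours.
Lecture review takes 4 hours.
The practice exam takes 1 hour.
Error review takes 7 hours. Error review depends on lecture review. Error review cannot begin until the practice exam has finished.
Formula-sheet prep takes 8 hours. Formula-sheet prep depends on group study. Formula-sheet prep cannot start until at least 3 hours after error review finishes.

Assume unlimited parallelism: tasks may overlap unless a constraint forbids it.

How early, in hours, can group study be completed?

Nothing blocks the practice exam, so it runs from hour 0 to hour 1.
Lecture review has no prerequisites, so it starts at hour 0 and finishes at hour 4.
Error review has to wait for lecture review (finishes hour 4); the practice exam (finishes hour 1). The latest of these is hour 4, so error review runs hour 4 to 4 + 7 = hour 11.
Group study cannot start until error review (finishes hour 11); the practice exam (finishes hour 1); lecture review (finishes hour 4). The controlling bound is hour 11, so group study finishes at 11 + 3 = hour 14.

14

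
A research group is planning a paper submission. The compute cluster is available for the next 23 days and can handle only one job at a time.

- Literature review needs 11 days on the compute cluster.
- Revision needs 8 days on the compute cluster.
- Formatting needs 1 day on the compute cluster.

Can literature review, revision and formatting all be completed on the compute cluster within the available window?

Yes

Running back to back, the jobs need 11 + 8 + 1 = 20 days on the compute cluster.
Since 20 ≤ 23, they fit within the window.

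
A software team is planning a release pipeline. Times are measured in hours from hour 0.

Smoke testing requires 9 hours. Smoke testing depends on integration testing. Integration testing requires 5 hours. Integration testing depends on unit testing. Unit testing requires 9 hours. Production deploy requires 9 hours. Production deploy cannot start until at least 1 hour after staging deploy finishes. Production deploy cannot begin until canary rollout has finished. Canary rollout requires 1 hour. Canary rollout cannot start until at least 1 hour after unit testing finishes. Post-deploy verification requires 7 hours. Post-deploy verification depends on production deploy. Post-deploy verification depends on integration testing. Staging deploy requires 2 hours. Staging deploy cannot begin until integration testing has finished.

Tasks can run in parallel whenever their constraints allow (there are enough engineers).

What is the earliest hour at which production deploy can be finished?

Nothing blocks unit testing, so it runs from hour 0 to hour 9.
Canary rollout cannot begin until unit testing (finishes hour 9, plus 1-hour gap → hour 10). It runs from hour 10 to 10 + 1 = hour 11.
Integration testing cannot begin until unit testing (finishes hour 9). It runs from hour 9 to 9 + 5 = hour 14.
Staging deploy waits on integration testing (finishes hour 14), so it starts at hour 14 and finishes at 14 + 2 = hour 16.
Production deploy has to wait for staging deploy (finishes hour 16, plus 1-hour gap → hour 17); canary rollout (finishes hour 11). The latest of these is hour 17, so production deploy runs hour 17 to 17 + 9 = hour 26.

26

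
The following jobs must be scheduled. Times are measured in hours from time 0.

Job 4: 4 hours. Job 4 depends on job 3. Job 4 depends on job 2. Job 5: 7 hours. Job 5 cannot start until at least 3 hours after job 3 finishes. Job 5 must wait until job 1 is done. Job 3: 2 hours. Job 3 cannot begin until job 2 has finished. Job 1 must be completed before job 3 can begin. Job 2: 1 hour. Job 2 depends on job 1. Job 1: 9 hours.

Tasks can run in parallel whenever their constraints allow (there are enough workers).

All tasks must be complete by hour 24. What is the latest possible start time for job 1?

2

Job 4 has no dependents, so it just needs to finish by hour 24. Starting by 24 − 4 = hour 20 achieves that.
Nothing follows job 5; the deadline of hour 24 is its only limit. It must start by 24 − 7 = hour 17.
Job 3 has several dependents: job 4 (must start by hour 20); job 5 (must start by hour 17, minus 3-hour gap → hour 14). The earliest of those limits is hour 14, so job 3 must start by 14 − 2 = hour 12.
Job 2 feeds job 3 (must start by hour 12); job 4 (must start by hour 20). Taking the minimum, job 2 must finish by hour 12 and start by 12 − 1 = hour 11.
Job 1 has several dependents: job 2 (must start by hour 11); job 3 (must start by hour 12); job 5 (must start by hour 17). The earliest of those limits is hour 11, so job 1 must start by 11 − 9 = hour 2.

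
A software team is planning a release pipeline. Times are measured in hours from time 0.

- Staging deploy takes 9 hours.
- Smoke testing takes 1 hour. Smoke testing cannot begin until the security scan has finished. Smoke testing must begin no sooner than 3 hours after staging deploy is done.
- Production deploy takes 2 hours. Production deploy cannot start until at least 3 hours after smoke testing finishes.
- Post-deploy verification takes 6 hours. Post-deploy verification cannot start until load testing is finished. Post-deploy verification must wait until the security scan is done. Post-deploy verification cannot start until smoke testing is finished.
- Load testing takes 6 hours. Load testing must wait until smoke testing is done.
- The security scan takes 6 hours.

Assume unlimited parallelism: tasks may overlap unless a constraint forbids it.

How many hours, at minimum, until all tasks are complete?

Staging deploy can start immediately at hour 0; it finishes at hour 9.
The security scan can start immediately at hour 0; it finishes at hour 6.
Smoke testing needs all of the security scan (finishes hour 6); staging deploy (finishes hour 9, plus 3-hour gap → hour 12). That puts its earliest start at hour 12; it finishes at 12 + 1 = hour 13.
After smoke testing (finishes hour 13, plus 3-hour gap → hour 16), production deploy can start at hour 16 and finishes at hour 18.
Load testing cannot begin until smoke testing (finishes hour 13). It runs from hour 13 to 13 + 6 = hour 19.
For post-deploy verification: load testing (finishes hour 19); the security scan (finishes hour 6); smoke testing (finishes hour 13). Taking the maximum gives a start of hour 19, and it finishes at 19 + 6 = hour 25.
All tasks are finished once the last one completes. Finish times: The security scan at 6, Staging deploy at 9, Smoke testing at 13, Load testing at 19, Production deploy at 18, Post-deploy verification at 25. The latest is hour 25.

25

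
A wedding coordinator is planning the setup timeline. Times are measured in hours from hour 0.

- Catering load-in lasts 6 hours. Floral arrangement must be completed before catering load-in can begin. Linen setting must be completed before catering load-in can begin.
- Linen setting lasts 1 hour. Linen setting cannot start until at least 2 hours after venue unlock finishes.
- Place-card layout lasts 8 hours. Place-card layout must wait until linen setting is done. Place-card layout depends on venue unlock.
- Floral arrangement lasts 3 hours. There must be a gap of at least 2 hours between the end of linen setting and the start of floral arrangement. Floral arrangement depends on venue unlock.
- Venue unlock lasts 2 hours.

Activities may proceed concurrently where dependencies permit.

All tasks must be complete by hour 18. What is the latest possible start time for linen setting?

Catering load-in must finish by hour 18; it takes 6 hours, so it must start by 18 − 6 = hour 12.
Since catering load-in (must start by hour 12) depends on it, floral arrangement must finish by hour 12. Backing off its 3-hour duration gives a latest start of hour 9.
Nothing follows place-card layout; the deadline of hour 18 is its only limit. It must start by 18 − 8 = hour 10.
For linen setting: floral arrangement (must start by hour 9, minus 2-hour gap → hour 7); catering load-in (must start by hour 12); place-card layout (must start by hour 10). The most restrictive is hour 7; with a 1-hour duration, linen setting must start by hour 6.

6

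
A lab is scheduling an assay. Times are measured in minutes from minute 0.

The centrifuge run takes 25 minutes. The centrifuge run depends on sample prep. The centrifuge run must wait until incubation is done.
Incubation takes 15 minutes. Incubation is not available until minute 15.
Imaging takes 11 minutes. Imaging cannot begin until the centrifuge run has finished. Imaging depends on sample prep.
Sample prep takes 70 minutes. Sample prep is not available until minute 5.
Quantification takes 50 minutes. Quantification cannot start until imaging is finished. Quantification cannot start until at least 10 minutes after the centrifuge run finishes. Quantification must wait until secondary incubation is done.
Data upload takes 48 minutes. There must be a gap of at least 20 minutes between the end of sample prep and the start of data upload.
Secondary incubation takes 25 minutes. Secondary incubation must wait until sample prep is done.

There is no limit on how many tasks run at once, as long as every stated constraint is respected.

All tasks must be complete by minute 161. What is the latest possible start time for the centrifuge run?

Quantification has no dependents, so it just needs to finish by minute 161. Starting by 161 − 50 = minute 111 achieves that.
Imaging feeds into quantification (must start by minute 111); so imaging must finish by minute 111 and therefore start by minute 100.
The centrifuge run must finish in time for imaging (must start by minute 100); quantification (must start by minute 111, minus 10-minute gap → minute 101). The tightest is minute 100, so the centrifuge run must start by 100 − 25 = minute 75.

75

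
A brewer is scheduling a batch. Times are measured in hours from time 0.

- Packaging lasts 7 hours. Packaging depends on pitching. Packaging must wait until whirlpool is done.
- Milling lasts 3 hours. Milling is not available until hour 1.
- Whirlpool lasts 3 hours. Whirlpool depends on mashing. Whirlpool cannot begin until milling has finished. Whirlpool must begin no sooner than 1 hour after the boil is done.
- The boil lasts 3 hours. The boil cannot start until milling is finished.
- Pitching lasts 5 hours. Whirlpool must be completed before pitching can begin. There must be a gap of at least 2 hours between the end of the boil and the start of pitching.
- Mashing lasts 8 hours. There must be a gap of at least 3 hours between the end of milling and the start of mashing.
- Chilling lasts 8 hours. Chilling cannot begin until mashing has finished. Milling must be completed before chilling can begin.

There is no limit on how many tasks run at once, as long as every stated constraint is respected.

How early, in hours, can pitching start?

Milling waits on its own release at hour 1, so it starts at hour 1 and finishes at 1 + 3 = hour 4.
After milling (finishes hour 4), the boil can start at hour 4 and finishes at hour 7.
Mashing cannot begin until milling (finishes hour 4, plus 3-hour gap → hour 7). It runs from hour 7 to 7 + 8 = hour 15.
Whirlpool has to wait for mashing (finishes hour 15); milling (finishes hour 4); the boil (finishes hour 7, plus 1-hour gap → hour 8). The latest of these is hour 15, so whirlpool runs hour 15 to 15 + 3 = hour 18.
Pitching waits on whirlpool (finishes hour 18); the boil (finishes hour 7, plus 2-hour gap → hour 9). The latest of these is hour 18, which is the earliest pitching can start.

18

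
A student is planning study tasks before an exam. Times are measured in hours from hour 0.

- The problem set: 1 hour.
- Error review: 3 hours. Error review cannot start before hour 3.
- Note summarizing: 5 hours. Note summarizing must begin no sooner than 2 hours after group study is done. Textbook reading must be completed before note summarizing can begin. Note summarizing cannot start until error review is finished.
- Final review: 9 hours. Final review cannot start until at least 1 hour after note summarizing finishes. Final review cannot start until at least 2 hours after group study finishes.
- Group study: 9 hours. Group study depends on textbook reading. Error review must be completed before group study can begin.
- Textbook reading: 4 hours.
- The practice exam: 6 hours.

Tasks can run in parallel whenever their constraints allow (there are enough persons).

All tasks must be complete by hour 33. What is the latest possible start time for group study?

7

Final review has no dependents, so it just needs to finish by hour 33. Starting by 33 − 9 = hour 24 achieves that.
Note summarizing feeds into final review (must start by hour 24, minus 1-hour gap → hour 23); so note summarizing must finish by hour 23 and therefore start by hour 18.
For group study: note summarizing (must start by hour 18, minus 2-hour gap → hour 16); final review (must start by hour 24, minus 2-hour gap → hour 22). The most restrictive is hour 16; with a 9-hour duration, group study must start by hour 7.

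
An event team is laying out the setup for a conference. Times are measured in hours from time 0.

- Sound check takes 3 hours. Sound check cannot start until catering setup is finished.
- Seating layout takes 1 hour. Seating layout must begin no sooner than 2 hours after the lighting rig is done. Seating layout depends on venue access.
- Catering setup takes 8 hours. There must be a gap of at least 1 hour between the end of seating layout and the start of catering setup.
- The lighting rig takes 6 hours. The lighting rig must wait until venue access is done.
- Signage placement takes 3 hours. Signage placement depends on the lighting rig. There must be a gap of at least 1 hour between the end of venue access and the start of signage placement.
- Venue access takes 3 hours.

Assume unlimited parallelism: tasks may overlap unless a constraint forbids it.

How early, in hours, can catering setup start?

13

Venue access can start immediately at hour 0; it finishes at hour 3.
After venue access (finishes hour 3), the lighting rig can start at hour 3 and finishes at hour 9.
Seating layout has to wait for the lighting rig (finishes hour 9, plus 2-hour gap → hour 11); venue access (finishes hour 3). The latest of these is hour 11, so seating layout runs hour 11 to 11 + 1 = hour 12.
Catering setup waits on seating layout (finishes hour 12, plus 1-hour gap → hour 13), so the earliest it can start is hour 13.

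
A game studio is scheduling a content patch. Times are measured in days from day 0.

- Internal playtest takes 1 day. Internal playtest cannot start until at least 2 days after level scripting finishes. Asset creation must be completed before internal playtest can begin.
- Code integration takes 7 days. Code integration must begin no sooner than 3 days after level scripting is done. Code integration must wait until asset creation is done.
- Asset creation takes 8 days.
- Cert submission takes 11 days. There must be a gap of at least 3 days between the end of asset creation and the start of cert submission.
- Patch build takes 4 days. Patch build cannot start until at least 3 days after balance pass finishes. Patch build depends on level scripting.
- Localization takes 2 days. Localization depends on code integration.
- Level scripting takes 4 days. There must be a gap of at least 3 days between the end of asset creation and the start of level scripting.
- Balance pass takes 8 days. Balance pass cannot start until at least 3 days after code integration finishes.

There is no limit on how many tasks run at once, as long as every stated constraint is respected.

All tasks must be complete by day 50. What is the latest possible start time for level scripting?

18

To finish by day 50, patch build (duration 4) must start no later than day 46.
Balance pass feeds into patch build (must start by day 46, minus 3-day gap → day 43); so balance pass must finish by day 43 and therefore start by day 35.
Localization has no dependents, so it just needs to finish by day 50. Starting by 50 − 2 = day 48 achieves that.
Code integration has several dependents: balance pass (must start by day 35, minus 3-day gap → day 32); localization (must start by day 48). The earliest of those limits is day 32, so code integration must start by 32 − 7 = day 25.
Internal playtest has no dependents, so it just needs to finish by day 50. Starting by 50 − 1 = day 49 achieves that.
Level scripting feeds code integration (must start by day 25, minus 3-day gap → day 22); internal playtest (must start by day 49, minus 2-day gap → day 47); patch build (must start by day 46). Taking the minimum, level scripting must finish by day 22 and start by 22 − 4 = day 18.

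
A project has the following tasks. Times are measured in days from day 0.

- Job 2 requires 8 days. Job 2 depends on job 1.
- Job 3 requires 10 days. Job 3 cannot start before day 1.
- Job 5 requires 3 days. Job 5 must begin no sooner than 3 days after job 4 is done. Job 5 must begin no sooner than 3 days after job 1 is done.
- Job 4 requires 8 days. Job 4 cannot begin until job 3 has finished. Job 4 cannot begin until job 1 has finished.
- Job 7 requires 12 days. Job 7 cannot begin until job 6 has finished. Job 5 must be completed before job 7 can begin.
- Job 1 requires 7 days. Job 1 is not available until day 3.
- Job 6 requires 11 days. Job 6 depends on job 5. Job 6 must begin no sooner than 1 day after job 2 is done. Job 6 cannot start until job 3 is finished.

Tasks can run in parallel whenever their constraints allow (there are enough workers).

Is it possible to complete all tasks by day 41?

No

Job 3 cannot begin until its own release at day 1. It runs from day 1 to 1 + 10 = day 11.
Job 1 cannot begin until its own release at day 3. It runs from day 3 to 3 + 7 = day 10.
Job 4 needs all of job 3 (finishes day 11); job 1 (finishes day 10). That puts its earliest start at day 11; it finishes at 11 + 8 = day 19.
For job 5: job 4 (finishes day 19, plus 3-day gap → day 22); job 1 (finishes day 10, plus 3-day gap → day 13). Taking the maximum gives a start of day 22, and it finishes at 22 + 3 = day 25.
Job 2 waits on job 1 (finishes day 10), so it starts at day 10 and finishes at 10 + 8 = day 18.
Job 6 has to wait for job 5 (finishes day 25); job 2 (finishes day 18, plus 1-day gap → day 19); job 3 (finishes day 11). The latest of these is day 25, so job 6 runs day 25 to 25 + 11 = day 36.
Job 7 has to wait for job 6 (finishes day 36); job 5 (finishes day 25). The latest of these is day 36, so job 7 runs day 36 to 36 + 12 = day 48.
The earliest everything can be done is day 48, which is after the deadline of 41, so it is not possible.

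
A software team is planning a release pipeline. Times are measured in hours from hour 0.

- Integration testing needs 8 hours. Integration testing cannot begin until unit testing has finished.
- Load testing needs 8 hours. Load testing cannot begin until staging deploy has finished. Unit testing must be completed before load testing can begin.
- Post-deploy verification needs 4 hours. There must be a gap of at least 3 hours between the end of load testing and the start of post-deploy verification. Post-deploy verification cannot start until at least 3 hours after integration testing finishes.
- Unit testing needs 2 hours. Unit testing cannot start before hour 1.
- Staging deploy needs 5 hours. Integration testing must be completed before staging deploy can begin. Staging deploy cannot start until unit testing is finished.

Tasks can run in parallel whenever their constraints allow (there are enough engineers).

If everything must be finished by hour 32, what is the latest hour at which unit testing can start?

2

To finish by hour 32, post-deploy verification (duration 4) must start no later than hour 28.
Load testing has to be done before post-deploy verification (must start by hour 28, minus 3-hour gap → hour 25). That means finishing by hour 25, i.e. starting by 25 − 8 = hour 17.
Staging deploy feeds into load testing (must start by hour 17); so staging deploy must finish by hour 17 and therefore start by hour 12.
Integration testing feeds staging deploy (must start by hour 12); post-deploy verification (must start by hour 28, minus 3-hour gap → hour 25). Taking the minimum, integration testing must finish by hour 12 and start by 12 − 8 = hour 4.
Unit testing feeds integration testing (must start by hour 4); staging deploy (must start by hour 12); load testing (must start by hour 17). Taking the minimum, unit testing must finish by hour 4 and start by 4 − 2 = hour 2.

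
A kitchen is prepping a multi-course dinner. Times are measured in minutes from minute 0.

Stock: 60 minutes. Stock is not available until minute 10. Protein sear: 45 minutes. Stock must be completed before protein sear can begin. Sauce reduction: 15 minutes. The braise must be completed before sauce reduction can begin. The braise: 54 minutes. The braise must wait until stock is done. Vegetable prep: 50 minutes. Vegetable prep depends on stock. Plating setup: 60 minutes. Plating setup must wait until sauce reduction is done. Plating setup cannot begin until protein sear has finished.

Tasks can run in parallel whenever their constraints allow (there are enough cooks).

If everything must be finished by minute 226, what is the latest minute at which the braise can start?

97

To finish by minute 226, plating setup (duration 60) must start no later than minute 166.
Sauce reduction must finish before plating setup (must start by minute 166). With a 15-minute duration, sauce reduction must start by 166 − 15 = minute 151.
Since sauce reduction (must start by minute 151) depends on it, the braise must finish by minute 151. Backing off its 54-minute duration gives a latest start of minute 97.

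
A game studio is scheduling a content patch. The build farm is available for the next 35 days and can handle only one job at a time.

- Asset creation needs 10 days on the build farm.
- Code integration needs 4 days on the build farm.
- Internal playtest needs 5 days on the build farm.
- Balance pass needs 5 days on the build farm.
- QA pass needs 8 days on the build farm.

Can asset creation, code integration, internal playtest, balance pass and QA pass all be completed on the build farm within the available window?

Running back to back, the jobs need 10 + 4 + 5 + 5 + 8 = 32 days on the build farm.
Since 32 ≤ 35, they fit within the window.

Yes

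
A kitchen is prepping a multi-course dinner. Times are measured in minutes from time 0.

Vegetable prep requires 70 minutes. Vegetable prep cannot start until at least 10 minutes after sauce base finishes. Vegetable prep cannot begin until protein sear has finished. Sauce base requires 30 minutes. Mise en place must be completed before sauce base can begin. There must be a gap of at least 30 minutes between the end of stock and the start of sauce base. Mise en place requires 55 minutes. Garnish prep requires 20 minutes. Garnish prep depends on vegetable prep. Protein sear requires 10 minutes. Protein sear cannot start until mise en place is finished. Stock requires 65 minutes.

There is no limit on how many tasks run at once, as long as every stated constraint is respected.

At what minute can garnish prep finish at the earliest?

Nothing blocks stock, so it runs from minute 0 to minute 65.
Mise en place has no prerequisites, so it starts at minute 0 and finishes at minute 55.
Protein sear cannot begin until mise en place (finishes minute 55). It runs from minute 55 to 55 + 10 = minute 65.
Sauce base has to wait for mise en place (finishes minute 55); stock (finishes minute 65, plus 30-minute gap → minute 95). The latest of these is minute 95, so sauce base runs minute 95 to 95 + 30 = minute 125.
Vegetable prep needs all of sauce base (finishes minute 125, plus 10-minute gap → minute 135); protein sear (finishes minute 65). That puts its earliest start at minute 135; it finishes at 135 + 70 = minute 205.
Garnish prep waits on vegetable prep (finishes minute 205), so it starts at minute 205 and finishes at 205 + 20 = minute 225.

225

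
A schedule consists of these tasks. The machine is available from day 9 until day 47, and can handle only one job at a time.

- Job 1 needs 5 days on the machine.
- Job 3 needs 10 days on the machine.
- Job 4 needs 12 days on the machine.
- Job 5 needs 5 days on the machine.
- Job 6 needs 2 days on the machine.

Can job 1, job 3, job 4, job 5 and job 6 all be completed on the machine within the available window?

Yes

The machine window is 47 − 9 = 38 days.
Running back to back, the jobs need 5 + 10 + 12 + 5 + 2 = 34 days on the machine.
Since 34 ≤ 38, they fit within the window.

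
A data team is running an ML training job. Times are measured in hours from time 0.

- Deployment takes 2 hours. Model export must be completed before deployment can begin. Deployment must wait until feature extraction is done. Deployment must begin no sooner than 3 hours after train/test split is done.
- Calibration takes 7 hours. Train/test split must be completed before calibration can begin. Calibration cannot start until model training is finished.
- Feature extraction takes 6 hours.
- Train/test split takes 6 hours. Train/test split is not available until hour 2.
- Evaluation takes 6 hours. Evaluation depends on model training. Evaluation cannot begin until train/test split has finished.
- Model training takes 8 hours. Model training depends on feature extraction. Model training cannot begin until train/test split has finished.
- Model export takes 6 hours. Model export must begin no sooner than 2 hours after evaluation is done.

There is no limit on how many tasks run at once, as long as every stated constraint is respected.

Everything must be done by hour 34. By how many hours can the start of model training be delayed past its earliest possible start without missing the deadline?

2

Train/test split waits on its own release at hour 2, so it starts at hour 2 and finishes at 2 + 6 = hour 8.
Nothing blocks feature extraction, so it runs from hour 0 to hour 6.
Model training has to wait for feature extraction (finishes hour 6); train/test split (finishes hour 8). The latest of these is hour 8, so model training runs hour 8 to 8 + 8 = hour 16.

Working backward from the deadline:
Deployment has no dependents, so it just needs to finish by hour 34. Starting by 34 − 2 = hour 32 achieves that.
Since deployment (must start by hour 32) depends on it, model export must finish by hour 32. Backing off its 6-hour duration gives a latest start of hour 26.
Evaluation must finish before model export (must start by hour 26, minus 2-hour gap → hour 24). With a 6-hour duration, evaluation must start by 24 − 6 = hour 18.
Calibration must finish by hour 34; it takes 7 hours, so it must start by 34 − 7 = hour 27.
Model training feeds evaluation (must start by hour 18); calibration (must start by hour 27). Taking the minimum, model training must finish by hour 18 and start by 18 − 8 = hour 10.
So model training can start as early as hour 8 and as late as hour 10, giving 10 − 8 = 2 hours of slack.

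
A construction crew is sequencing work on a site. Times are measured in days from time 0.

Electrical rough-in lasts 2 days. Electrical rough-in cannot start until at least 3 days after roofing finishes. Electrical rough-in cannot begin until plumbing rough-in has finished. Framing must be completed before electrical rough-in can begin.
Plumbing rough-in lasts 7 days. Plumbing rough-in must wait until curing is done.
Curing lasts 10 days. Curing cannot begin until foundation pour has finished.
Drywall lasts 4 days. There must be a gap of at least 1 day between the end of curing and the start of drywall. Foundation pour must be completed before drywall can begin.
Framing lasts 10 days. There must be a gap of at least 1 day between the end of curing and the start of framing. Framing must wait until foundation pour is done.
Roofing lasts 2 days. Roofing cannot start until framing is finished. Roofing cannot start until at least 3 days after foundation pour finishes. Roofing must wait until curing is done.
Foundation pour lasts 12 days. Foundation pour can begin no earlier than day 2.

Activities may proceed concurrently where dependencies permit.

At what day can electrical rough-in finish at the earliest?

Foundation pour waits on its own release at day 2, so it starts at day 2 and finishes at 2 + 12 = day 14.
Curing cannot begin until foundation pour (finishes day 14). It runs from day 14 to 14 + 10 = day 24.
After curing (finishes day 24), plumbing rough-in can start at day 24 and finishes at day 31.
Framing has to wait for curing (finishes day 24, plus 1-day gap → day 25); foundation pour (finishes day 14). The latest of these is day 25, so framing runs day 25 to 25 + 10 = day 35.
Roofing needs all of framing (finishes day 35); foundation pour (finishes day 14, plus 3-day gap → day 17); curing (finishes day 24). That puts its earliest start at day 35; it finishes at 35 + 2 = day 37.
For electrical rough-in: roofing (finishes day 37, plus 3-day gap → day 40); plumbing rough-in (finishes day 31); framing (finishes day 35). Taking the maximum gives a start of day 40, and it finishes at 40 + 2 = day 42.

42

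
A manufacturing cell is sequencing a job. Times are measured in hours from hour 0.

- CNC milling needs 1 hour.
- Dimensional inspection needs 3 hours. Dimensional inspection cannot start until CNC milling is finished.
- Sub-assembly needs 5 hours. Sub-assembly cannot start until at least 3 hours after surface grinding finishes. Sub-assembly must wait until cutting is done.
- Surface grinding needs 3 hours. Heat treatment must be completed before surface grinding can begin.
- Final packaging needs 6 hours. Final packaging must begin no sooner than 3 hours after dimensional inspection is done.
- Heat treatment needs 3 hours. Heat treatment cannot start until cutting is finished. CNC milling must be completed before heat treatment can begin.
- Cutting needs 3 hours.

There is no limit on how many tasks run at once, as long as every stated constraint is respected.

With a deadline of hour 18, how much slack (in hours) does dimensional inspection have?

5

CNC milling has no prerequisites, so it starts at hour 0 and finishes at hour 1.
Dimensional inspection waits on CNC milling (finishes hour 1), so it starts at hour 1 and finishes at 1 + 3 = hour 4.

Working backward from the deadline:
Final packaging has no dependents, so it just needs to finish by hour 18. Starting by 18 − 6 = hour 12 achieves that.
Dimensional inspection feeds into final packaging (must start by hour 12, minus 3-hour gap → hour 9); so dimensional inspection must finish by hour 9 and therefore start by hour 6.
So dimensional inspection can start as early as hour 1 and as late as hour 6, giving 6 − 1 = 5 hours of slack.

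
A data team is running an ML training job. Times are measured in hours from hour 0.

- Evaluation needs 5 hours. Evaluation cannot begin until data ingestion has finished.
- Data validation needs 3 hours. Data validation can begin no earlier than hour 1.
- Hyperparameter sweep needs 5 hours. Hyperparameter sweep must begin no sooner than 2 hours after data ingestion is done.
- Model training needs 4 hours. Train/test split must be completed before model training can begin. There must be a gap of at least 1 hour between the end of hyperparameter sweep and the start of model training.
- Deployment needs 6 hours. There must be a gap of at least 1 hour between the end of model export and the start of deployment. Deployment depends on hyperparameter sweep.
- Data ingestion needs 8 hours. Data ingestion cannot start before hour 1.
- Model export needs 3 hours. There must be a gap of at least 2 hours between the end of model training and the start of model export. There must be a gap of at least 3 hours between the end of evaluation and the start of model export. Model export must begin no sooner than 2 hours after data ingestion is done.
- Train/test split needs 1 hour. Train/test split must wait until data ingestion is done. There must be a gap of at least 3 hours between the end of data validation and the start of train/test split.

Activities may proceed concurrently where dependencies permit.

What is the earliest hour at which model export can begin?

Data validation waits on its own release at hour 1, so it starts at hour 1 and finishes at 1 + 3 = hour 4.
Data ingestion cannot begin until its own release at hour 1. It runs from hour 1 to 1 + 8 = hour 9.
After data ingestion (finishes hour 9), evaluation can start at hour 9 and finishes at hour 14.
After data ingestion (finishes hour 9, plus 2-hour gap → hour 11), hyperparameter sweep can start at hour 11 and finishes at hour 16.
For train/test split: data ingestion (finishes hour 9); data validation (finishes hour 4, plus 3-hour gap → hour 7). Taking the maximum gives a start of hour 9, and it finishes at 9 + 1 = hour 10.
For model training: train/test split (finishes hour 10); hyperparameter sweep (finishes hour 16, plus 1-hour gap → hour 17). Taking the maximum gives a start of hour 17, and it finishes at 17 + 4 = hour 21.
Model export waits on model training (finishes hour 21, plus 2-hour gap → hour 23); evaluation (finishes hour 14, plus 3-hour gap → hour 17); data ingestion (finishes hour 9, plus 2-hour gap → hour 11). The latest of these is hour 23, which is the earliest model export can start.

23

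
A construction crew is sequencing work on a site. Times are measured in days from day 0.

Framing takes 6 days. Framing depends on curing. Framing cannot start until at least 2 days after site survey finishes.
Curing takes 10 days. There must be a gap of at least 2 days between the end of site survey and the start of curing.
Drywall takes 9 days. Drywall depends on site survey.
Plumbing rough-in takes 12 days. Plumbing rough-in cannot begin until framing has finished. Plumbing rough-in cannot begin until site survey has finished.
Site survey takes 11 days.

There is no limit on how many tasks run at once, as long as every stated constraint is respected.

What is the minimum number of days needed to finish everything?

41

Site survey has no prerequisites, so it starts at day 0 and finishes at day 11.
Drywall cannot begin until site survey (finishes day 11). It runs from day 11 to 11 + 9 = day 20.
After site survey (finishes day 11, plus 2-day gap → day 13), curing can start at day 13 and finishes at day 23.
For framing: curing (finishes day 23); site survey (finishes day 11, plus 2-day gap → day 13). Taking the maximum gives a start of day 23, and it finishes at 23 + 6 = day 29.
Plumbing rough-in cannot start until framing (finishes day 29); site survey (finishes day 11). The controlling bound is day 29, so plumbing rough-in finishes at 29 + 12 = day 41.
All tasks are finished once the last one completes. Finish times: Site survey at 11, Curing at 23, Framing at 29, Plumbing rough-in at 41, Drywall at 20. The latest is day 41.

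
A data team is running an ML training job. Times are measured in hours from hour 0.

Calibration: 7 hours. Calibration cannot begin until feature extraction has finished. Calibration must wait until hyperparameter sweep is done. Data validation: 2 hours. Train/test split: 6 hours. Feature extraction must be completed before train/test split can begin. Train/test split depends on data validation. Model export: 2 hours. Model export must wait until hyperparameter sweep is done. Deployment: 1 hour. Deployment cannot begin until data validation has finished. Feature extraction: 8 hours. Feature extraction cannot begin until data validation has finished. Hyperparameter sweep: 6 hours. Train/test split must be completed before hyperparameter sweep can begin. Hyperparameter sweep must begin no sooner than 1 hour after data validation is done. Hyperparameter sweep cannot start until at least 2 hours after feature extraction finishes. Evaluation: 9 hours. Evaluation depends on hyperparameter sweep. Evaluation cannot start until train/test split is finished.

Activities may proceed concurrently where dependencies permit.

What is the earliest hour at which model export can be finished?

24

Nothing blocks data validation, so it runs from hour 0 to hour 2.
After data validation (finishes hour 2), feature extraction can start at hour 2 and finishes at hour 10.
Train/test split has to wait for feature extraction (finishes hour 10); data validation (finishes hour 2). The latest of these is hour 10, so train/test split runs hour 10 to 10 + 6 = hour 16.
For hyperparameter sweep: train/test split (finishes hour 16); data validation (finishes hour 2, plus 1-hour gap → hour 3); feature extraction (finishes hour 10, plus 2-hour gap → hour 12). Taking the maximum gives a start of hour 16, and it finishes at 16 + 6 = hour 22.
After hyperparameter sweep (finishes hour 22), model export can start at hour 22 and finishes at hour 24.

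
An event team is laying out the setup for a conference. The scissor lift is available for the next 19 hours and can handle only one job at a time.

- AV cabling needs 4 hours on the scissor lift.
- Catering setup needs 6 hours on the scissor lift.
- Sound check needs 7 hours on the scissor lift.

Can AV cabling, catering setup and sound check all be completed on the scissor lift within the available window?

Yes

Running back to back, the jobs need 4 + 6 + 7 = 17 hours on the scissor lift.
Since 17 ≤ 19, they fit within the window.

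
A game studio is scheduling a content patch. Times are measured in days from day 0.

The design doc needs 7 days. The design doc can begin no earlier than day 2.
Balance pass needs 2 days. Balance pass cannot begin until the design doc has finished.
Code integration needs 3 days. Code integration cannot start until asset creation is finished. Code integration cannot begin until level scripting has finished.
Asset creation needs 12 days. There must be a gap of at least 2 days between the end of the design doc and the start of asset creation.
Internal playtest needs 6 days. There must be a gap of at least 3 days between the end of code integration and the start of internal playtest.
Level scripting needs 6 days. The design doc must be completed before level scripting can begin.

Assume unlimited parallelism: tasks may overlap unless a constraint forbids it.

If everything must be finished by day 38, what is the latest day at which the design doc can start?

5

Internal playtest has no dependents, so it just needs to finish by day 38. Starting by 38 − 6 = day 32 achieves that.
Code integration feeds into internal playtest (must start by day 32, minus 3-day gap → day 29); so code integration must finish by day 29 and therefore start by day 26.
Asset creation must finish before code integration (must start by day 26). With a 12-day duration, asset creation must start by 26 − 12 = day 14.
Level scripting has to be done before code integration (must start by day 26). That means finishing by day 26, i.e. starting by 26 − 6 = day 20.
Balance pass must finish by day 38; it takes 2 days, so it must start by 38 − 2 = day 36.
The design doc has several dependents: asset creation (must start by day 14, minus 2-day gap → day 12); level scripting (must start by day 20); balance pass (must start by day 36). The earliest of those limits is day 12, so the design doc must start by 12 − 7 = day 5.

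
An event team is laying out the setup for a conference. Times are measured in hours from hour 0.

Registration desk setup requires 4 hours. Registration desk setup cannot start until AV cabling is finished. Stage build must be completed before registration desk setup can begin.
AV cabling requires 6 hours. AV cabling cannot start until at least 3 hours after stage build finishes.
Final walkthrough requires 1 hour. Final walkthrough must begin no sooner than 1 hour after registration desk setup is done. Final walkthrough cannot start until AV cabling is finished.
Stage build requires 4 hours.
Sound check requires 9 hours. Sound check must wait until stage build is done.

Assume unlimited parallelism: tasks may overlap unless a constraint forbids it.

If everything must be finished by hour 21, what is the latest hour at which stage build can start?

2

Final walkthrough has no dependents, so it just needs to finish by hour 21. Starting by 21 − 1 = hour 20 achieves that.
Since final walkthrough (must start by hour 20, minus 1-hour gap → hour 19) depends on it, registration desk setup must finish by hour 19. Backing off its 4-hour duration gives a latest start of hour 15.
For AV cabling: registration desk setup (must start by hour 15); final walkthrough (must start by hour 20). The most restrictive is hour 15; with a 6-hour duration, AV cabling must start by hour 9.
Nothing follows sound check; the deadline of hour 21 is its only limit. It must start by 21 − 9 = hour 12.
Stage build has several dependents: AV cabling (must start by hour 9, minus 3-hour gap → hour 6); registration desk setup (must start by hour 15); sound check (must start by hour 12). The earliest of those limits is hour 6, so stage build must start by 6 − 4 = hour 2.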